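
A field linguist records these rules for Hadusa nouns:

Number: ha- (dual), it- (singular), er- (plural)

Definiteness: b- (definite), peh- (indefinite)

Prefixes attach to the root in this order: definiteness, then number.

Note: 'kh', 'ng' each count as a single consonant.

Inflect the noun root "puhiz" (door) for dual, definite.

habpuhiz

Attach definiteness definite b- → bpuhiz.
Attach number dual ha- → habpuhiz.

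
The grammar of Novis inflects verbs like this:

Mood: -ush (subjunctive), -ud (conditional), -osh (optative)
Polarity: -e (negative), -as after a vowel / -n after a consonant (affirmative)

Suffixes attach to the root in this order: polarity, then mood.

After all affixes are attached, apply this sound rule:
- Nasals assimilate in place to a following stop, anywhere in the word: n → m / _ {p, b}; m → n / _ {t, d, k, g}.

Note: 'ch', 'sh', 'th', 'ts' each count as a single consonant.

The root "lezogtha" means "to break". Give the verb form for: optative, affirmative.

Attach polarity affirmative -as (after vowel 'a') → lezogthaas.
Attach mood optative -osh → lezogthaasosh.
Nasal assimilation: no change.

lezogthaasosh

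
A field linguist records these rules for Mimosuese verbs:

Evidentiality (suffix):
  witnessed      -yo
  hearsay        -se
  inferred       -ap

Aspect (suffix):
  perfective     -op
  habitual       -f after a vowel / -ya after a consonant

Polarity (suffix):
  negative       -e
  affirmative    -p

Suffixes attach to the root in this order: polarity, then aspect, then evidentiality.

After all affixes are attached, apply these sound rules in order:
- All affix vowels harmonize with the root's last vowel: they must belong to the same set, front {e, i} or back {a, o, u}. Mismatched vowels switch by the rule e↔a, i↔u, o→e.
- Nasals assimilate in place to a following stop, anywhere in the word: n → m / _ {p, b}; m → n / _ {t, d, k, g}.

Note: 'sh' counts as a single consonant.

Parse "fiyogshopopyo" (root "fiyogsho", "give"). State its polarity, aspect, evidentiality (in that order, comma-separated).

affirmative, perfective, witnessed

Segment: fiyogsho-p-op-yo.
polarity: -p → affirmative.
aspect: -op → perfective.
evidentiality: -yo → witnessed.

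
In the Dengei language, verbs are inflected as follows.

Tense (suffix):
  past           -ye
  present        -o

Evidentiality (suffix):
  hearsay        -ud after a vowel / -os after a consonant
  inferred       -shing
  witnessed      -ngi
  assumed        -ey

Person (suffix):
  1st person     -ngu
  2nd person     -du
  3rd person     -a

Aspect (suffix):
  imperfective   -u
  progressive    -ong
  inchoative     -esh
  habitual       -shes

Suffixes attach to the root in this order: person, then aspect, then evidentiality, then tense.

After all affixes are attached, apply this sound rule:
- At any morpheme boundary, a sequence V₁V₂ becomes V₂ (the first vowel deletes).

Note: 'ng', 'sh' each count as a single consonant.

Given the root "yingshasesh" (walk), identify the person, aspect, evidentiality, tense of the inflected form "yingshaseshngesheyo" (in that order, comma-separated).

Segment: yingshasesh-ngu-esh-ey-o.
person: -ngu → 1st person.
aspect: -esh → inchoative.
evidentiality: -ey → assumed.
tense: -o → present.

1st person, inchoative, assumed, present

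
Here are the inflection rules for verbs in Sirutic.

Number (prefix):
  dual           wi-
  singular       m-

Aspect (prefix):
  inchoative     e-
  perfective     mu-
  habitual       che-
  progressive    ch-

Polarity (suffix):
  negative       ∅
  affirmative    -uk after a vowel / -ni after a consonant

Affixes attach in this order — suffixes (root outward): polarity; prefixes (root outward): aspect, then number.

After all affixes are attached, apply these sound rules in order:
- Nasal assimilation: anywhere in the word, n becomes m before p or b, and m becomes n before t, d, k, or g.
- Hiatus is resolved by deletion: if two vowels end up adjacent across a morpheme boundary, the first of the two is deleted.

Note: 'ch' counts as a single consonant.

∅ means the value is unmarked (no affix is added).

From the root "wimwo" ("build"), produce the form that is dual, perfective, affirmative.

Attach aspect perfective mu- → muwimwo.
Attach number dual wi- → wimuwimwo.
Attach polarity affirmative -uk (after vowel 'o') → wimuwimwouk.
Nasal assimilation: no change.
Apply vowel deletion: wimuwimwouk → wimuwimwuk.

wimuwimwuk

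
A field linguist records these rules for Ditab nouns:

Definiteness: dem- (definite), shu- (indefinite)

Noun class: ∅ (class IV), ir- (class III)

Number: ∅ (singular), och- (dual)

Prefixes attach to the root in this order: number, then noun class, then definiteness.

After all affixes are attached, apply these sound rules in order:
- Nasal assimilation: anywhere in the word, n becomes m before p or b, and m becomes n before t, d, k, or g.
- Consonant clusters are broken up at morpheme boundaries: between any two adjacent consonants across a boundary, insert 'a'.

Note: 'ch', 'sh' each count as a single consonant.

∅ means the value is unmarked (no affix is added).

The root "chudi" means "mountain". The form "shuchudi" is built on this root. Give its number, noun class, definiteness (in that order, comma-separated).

singular, class IV, indefinite

Segment: shu-chudi.
number: ∅ → singular.
noun class: ∅ → class IV.
definiteness: shu- → indefinite.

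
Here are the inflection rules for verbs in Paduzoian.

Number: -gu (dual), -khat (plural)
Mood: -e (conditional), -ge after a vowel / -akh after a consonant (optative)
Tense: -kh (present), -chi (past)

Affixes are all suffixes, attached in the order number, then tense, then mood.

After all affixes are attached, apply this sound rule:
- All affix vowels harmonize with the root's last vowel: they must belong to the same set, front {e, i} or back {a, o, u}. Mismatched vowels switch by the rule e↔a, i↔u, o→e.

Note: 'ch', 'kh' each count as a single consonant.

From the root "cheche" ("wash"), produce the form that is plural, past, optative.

Attach number plural -khat → chechekhat.
Attach tense past -chi → chechekhatchi.
Attach mood optative -ge (after vowel 'i') → chechekhatchige.
Apply vowel harmony: chechekhatchige → chechekhetchige.

chechekhetchige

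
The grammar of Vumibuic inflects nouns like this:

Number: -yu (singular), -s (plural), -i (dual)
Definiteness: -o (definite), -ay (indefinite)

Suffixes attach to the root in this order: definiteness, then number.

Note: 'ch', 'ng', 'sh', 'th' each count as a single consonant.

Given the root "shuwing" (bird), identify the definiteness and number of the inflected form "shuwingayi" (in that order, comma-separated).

indefinite, dual

Segment: shuwing-ay-i.
definiteness: -ay → indefinite.
number: -i → dual.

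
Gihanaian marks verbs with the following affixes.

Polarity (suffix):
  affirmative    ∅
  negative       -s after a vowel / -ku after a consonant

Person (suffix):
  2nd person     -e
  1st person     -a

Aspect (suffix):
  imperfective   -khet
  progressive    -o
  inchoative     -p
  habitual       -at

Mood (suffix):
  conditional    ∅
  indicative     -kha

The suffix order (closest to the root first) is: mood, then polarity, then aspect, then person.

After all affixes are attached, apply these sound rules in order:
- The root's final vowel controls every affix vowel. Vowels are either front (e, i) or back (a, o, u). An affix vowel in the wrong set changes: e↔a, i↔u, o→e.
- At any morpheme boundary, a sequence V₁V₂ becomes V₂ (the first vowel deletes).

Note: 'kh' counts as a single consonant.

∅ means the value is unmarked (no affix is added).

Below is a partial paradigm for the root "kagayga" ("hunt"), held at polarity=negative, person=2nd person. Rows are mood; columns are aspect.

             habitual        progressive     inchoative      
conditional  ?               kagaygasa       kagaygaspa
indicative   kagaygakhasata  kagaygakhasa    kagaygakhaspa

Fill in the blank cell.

mood = conditional: zero marking, form stays kagayga.
Attach polarity negative -s (after vowel 'a') → kagaygas.
Attach aspect habitual -at → kagaygasat.
Attach person 2nd person -e → kagaygasate.
Apply vowel harmony: kagaygasate → kagaygasata.
Vowel deletion: no change.

kagaygasata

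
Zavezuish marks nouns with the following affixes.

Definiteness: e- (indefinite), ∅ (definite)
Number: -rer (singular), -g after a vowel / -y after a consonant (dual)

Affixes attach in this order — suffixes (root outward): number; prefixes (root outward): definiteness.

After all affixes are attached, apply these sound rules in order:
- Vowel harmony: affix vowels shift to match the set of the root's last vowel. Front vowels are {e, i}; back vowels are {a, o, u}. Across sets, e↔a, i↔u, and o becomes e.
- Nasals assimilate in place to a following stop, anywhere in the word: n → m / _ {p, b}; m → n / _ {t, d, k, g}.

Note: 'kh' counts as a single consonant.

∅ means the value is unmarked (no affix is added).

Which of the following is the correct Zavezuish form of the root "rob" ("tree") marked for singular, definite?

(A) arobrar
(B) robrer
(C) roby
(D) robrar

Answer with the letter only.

definiteness = definite: zero marking, form stays rob.
Attach number singular -rer → robrer.
Apply vowel harmony: robrer → robrar.
Nasal assimilation: no change.
So the correct form is robrar, option (D).
(C) roby is wrong: it uses dual instead of singular for number.
(B) robrer is wrong: it fails to apply the sound rule(s).
(A) arobrar is wrong: it uses indefinite instead of definite for definiteness.

D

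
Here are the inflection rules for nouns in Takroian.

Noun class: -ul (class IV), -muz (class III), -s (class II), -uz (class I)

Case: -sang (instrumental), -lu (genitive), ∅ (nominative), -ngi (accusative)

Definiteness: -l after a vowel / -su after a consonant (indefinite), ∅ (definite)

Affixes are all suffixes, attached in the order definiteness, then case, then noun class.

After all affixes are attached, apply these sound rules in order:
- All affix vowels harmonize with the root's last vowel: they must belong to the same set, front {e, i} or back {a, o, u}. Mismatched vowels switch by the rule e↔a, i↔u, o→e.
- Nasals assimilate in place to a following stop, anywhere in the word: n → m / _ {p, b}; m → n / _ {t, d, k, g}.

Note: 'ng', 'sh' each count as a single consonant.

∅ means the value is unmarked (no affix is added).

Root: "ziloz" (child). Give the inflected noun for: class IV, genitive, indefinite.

zilozsuluul

Attach definiteness indefinite -su (after consonant 'z') → zilozsu.
Attach case genitive -lu → zilozsulu.
Attach noun class class IV -ul → zilozsuluul.
Vowel harmony: no change.
Nasal assimilation: no change.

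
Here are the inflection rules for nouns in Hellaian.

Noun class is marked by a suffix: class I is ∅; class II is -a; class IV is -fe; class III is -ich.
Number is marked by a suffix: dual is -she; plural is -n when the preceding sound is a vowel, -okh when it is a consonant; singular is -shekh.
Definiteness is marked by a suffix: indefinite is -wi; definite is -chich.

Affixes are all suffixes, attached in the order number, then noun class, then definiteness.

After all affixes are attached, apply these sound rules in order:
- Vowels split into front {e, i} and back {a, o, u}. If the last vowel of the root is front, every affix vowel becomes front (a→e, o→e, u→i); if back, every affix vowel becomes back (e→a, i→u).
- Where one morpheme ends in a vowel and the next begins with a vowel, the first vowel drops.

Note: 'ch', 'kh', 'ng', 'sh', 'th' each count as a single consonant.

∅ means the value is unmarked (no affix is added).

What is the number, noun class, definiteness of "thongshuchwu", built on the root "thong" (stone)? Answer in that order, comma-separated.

dual, class III, indefinite

Segment: thong-she-ich-wi.
number: -she → dual.
noun class: -ich → class III.
definiteness: -wi → indefinite.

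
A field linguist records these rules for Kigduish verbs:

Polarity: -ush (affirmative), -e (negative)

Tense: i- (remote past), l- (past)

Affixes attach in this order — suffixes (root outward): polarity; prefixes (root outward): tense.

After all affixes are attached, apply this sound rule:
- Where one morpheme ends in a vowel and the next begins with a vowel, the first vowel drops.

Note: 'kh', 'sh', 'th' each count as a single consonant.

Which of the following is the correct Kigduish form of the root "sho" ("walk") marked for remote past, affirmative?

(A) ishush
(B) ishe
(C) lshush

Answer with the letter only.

A

Attach tense remote past i- → isho.
Attach polarity affirmative -ush → ishoush.
Apply vowel deletion: ishoush → ishush.
So the correct form is ishush, option (A).
(B) ishe is wrong: it uses negative instead of affirmative for polarity.
(C) lshush is wrong: it uses past instead of remote past for tense.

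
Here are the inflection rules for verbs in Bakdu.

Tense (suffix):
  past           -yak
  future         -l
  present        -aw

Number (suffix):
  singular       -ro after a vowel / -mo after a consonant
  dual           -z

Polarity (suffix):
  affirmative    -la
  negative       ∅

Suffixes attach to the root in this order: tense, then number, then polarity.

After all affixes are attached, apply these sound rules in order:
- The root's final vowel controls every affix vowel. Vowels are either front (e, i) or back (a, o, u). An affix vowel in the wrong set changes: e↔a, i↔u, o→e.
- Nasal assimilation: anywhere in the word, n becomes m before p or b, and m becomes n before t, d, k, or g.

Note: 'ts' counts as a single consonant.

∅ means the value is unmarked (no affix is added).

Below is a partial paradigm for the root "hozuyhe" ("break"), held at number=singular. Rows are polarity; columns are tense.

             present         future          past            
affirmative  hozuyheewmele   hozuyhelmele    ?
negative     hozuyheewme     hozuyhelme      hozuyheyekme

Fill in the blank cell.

Attach tense past -yak → hozuyheyak.
Attach number singular -mo (after consonant 'k') → hozuyheyakmo.
Attach polarity affirmative -la → hozuyheyakmola.
Apply vowel harmony: hozuyheyakmola → hozuyheyekmele.
Nasal assimilation: no change.

hozuyheyekmele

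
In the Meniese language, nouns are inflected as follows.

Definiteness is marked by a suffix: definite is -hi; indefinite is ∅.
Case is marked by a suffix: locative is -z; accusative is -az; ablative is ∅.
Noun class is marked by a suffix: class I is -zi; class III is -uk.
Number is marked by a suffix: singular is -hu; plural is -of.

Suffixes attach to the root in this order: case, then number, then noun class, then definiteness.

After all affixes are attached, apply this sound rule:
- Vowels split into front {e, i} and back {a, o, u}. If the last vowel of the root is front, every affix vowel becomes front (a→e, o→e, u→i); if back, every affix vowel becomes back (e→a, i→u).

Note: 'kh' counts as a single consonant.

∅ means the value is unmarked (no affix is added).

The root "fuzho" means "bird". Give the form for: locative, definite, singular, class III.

Attach case locative -z → fuzhoz.
Attach number singular -hu → fuzhozhu.
Attach noun class class III -uk → fuzhozhuuk.
Attach definiteness definite -hi → fuzhozhuukhi.
Apply vowel harmony: fuzhozhuukhi → fuzhozhuukhu.

fuzhozhuukhu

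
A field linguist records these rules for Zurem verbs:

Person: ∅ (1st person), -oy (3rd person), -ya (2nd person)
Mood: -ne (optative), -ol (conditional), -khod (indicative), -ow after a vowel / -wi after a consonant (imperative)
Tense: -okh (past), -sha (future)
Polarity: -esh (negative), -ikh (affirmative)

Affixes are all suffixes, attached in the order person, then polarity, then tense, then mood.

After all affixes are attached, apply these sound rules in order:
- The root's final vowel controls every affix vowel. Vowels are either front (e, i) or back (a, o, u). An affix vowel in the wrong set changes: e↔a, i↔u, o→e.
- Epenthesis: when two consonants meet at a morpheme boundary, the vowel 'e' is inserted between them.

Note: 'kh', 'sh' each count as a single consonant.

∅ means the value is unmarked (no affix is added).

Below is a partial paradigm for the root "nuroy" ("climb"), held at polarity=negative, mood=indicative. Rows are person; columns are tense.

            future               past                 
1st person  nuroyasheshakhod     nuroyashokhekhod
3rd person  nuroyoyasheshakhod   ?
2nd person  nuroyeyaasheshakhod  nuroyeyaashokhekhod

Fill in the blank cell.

nuroyoyashokhekhod

Attach person 3rd person -oy → nuroyoy.
Attach polarity negative -esh → nuroyoyesh.
Attach tense past -okh → nuroyoyeshokh.
Attach mood indicative -khod → nuroyoyeshokhkhod.
Apply vowel harmony: nuroyoyeshokhkhod → nuroyoyashokhkhod.
Apply epenthesis: nuroyoyashokhkhod → nuroyoyashokhekhod.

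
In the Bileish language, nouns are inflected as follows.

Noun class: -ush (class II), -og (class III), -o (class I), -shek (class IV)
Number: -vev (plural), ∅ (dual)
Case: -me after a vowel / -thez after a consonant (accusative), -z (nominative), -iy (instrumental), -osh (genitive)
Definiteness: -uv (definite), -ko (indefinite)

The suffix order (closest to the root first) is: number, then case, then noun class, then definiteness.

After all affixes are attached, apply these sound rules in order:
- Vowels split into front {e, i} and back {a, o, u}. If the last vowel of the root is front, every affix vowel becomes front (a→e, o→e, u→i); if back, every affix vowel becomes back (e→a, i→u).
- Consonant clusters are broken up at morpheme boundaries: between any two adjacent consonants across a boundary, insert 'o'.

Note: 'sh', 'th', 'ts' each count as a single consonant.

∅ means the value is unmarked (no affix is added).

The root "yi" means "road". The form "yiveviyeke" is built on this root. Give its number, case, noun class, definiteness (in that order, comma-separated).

Segment: yi-vev-iy-o-ko.
number: -vev → plural.
case: -iy → instrumental.
noun class: -o → class I.
definiteness: -ko → indefinite.

plural, instrumental, class I, indefinite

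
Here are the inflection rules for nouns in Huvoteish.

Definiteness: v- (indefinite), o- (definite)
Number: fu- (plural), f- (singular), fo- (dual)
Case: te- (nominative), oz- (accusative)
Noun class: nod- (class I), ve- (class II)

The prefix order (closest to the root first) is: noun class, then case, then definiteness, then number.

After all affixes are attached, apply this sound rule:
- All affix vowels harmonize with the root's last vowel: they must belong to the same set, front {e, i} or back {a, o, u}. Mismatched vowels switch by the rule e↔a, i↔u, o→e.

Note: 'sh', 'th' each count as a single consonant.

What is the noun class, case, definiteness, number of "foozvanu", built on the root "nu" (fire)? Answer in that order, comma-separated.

class II, accusative, definite, singular

Segment: f-o-oz-ve-nu.
noun class: ve- → class II.
case: oz- → accusative.
definiteness: o- → definite.
number: f- → singular.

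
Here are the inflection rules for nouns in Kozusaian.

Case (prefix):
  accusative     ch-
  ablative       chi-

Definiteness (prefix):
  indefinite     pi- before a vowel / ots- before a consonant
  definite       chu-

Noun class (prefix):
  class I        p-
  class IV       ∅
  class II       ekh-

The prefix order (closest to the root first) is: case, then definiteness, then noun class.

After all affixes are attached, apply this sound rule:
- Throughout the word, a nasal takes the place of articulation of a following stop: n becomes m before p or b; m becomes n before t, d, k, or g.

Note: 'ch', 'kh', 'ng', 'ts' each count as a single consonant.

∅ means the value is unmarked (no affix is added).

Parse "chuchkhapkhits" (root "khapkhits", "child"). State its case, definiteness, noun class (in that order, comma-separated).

accusative, definite, class IV

Segment: chu-ch-khapkhits.
case: ch- → accusative.
definiteness: chu- → definite.
noun class: ∅ → class IV.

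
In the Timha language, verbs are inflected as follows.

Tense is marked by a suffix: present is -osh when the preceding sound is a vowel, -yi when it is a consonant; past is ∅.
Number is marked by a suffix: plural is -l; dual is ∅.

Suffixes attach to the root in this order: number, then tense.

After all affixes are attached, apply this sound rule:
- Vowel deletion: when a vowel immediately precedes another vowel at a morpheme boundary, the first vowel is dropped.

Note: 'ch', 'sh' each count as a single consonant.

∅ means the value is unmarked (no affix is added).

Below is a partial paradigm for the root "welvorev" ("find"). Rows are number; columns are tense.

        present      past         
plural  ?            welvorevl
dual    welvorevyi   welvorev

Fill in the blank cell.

Attach number plural -l → welvorevl.
Attach tense present -yi (after consonant 'l') → welvorevlyi.
Vowel deletion: no change.

welvorevlyi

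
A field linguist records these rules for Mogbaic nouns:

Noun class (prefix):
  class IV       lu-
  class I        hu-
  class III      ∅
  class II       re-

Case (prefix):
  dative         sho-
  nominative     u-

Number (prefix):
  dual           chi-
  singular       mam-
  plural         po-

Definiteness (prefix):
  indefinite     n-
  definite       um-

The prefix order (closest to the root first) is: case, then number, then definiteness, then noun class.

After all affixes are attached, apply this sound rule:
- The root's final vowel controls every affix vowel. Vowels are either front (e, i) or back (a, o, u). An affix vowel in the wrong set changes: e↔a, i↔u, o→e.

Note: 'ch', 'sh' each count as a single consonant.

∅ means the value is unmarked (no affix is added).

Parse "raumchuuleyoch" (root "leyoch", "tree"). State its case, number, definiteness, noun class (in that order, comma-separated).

nominative, dual, definite, class II

Segment: re-um-chi-u-leyoch.
case: u- → nominative.
number: chi- → dual.
definiteness: um- → definite.
noun class: re- → class II.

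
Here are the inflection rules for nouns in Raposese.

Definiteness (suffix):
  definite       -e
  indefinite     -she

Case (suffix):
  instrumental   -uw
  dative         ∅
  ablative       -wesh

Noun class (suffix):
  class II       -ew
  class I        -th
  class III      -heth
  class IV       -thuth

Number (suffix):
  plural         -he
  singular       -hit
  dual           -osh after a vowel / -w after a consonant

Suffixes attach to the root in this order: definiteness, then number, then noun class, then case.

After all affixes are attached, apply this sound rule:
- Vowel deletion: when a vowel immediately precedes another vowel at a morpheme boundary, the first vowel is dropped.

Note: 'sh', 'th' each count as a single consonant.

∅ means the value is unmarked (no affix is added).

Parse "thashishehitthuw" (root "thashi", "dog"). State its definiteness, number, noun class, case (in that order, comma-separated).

Segment: thashi-she-hit-th-uw.
definiteness: -she → indefinite.
number: -hit → singular.
noun class: -th → class I.
case: -uw → instrumental.

indefinite, singular, class I, instrumental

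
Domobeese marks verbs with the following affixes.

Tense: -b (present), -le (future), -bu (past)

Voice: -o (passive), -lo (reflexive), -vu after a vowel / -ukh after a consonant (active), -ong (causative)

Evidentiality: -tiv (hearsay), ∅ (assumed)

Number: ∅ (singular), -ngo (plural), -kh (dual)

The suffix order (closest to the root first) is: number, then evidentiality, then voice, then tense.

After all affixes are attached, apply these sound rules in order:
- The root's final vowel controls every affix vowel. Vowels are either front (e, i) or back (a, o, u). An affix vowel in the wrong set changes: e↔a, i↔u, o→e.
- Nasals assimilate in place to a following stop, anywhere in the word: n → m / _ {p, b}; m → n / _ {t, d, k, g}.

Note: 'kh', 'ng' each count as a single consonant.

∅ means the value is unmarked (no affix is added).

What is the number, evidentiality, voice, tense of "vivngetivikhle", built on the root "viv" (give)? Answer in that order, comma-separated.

plural, hearsay, active, future

Segment: viv-ngo-tiv-ukh-le.
number: -ngo → plural.
evidentiality: -tiv → hearsay.
voice: -vu/ukh → active.
tense: -le → future.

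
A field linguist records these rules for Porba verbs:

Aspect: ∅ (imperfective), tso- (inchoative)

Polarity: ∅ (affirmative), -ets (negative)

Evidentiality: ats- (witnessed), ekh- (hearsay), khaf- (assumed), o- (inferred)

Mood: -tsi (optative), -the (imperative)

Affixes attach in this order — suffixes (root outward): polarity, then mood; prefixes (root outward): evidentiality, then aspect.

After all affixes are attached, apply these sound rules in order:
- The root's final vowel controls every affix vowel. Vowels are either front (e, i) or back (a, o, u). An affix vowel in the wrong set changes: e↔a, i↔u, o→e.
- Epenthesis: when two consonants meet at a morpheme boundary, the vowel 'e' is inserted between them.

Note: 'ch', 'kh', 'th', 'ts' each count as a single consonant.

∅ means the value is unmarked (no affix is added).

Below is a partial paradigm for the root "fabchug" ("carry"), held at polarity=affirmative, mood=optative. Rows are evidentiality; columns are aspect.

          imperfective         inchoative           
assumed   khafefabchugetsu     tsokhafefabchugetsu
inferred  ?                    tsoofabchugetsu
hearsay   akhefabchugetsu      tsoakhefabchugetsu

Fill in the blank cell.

Attach evidentiality inferred o- → ofabchug.
polarity = affirmative: zero marking, form stays ofabchug.
aspect = imperfective: zero marking, form stays ofabchug.
Attach mood optative -tsi → ofabchugtsi.
Apply vowel harmony: ofabchugtsi → ofabchugtsu.
Apply epenthesis: ofabchugtsu → ofabchugetsu.

ofabchugetsu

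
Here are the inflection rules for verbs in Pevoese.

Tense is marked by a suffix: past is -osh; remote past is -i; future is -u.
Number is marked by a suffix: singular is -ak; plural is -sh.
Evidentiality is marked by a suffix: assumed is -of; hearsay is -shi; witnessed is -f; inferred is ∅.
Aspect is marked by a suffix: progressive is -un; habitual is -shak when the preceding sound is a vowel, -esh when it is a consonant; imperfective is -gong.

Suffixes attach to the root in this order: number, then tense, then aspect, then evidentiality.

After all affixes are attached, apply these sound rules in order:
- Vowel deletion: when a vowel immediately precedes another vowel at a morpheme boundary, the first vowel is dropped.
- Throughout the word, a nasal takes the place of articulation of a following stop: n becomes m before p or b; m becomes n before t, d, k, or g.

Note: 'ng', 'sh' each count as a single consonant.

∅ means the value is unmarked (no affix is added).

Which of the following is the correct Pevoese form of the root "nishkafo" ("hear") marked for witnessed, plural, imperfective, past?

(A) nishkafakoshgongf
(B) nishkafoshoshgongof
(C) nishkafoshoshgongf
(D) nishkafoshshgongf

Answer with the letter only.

Attach number plural -sh → nishkafosh.
Attach tense past -osh → nishkafoshosh.
Attach aspect imperfective -gong → nishkafoshoshgong.
Attach evidentiality witnessed -f → nishkafoshoshgongf.
Vowel deletion: no change.
Nasal assimilation: no change.
So the correct form is nishkafoshoshgongf, option (C).
(D) nishkafoshshgongf is wrong: it has the affixes in the wrong order.
(A) nishkafakoshgongf is wrong: it uses singular instead of plural for number.
(B) nishkafoshoshgongof is wrong: it uses assumed instead of witnessed for evidentiality.

C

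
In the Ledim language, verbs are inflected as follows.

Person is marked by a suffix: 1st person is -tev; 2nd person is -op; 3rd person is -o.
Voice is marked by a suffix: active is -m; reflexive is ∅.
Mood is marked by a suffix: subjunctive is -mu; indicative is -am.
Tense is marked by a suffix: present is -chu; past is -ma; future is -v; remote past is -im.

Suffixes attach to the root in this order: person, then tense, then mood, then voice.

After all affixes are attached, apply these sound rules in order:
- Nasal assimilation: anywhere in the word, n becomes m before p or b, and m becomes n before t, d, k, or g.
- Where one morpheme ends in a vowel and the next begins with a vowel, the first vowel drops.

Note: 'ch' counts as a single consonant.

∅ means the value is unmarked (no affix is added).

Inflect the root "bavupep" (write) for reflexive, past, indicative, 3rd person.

bavupepomam

Attach person 3rd person -o → bavupepo.
Attach tense past -ma → bavupepoma.
Attach mood indicative -am → bavupepomaam.
voice = reflexive: zero marking, form stays bavupepomaam.
Nasal assimilation: no change.
Apply vowel deletion: bavupepomaam → bavupepomam.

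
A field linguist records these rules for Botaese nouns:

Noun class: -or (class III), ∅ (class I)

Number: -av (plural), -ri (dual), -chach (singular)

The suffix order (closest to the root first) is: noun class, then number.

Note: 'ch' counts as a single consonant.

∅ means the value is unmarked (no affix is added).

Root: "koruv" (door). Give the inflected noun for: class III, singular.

koruvorchach

Attach noun class class III -or → koruvor.
Attach number singular -chach → koruvorchach.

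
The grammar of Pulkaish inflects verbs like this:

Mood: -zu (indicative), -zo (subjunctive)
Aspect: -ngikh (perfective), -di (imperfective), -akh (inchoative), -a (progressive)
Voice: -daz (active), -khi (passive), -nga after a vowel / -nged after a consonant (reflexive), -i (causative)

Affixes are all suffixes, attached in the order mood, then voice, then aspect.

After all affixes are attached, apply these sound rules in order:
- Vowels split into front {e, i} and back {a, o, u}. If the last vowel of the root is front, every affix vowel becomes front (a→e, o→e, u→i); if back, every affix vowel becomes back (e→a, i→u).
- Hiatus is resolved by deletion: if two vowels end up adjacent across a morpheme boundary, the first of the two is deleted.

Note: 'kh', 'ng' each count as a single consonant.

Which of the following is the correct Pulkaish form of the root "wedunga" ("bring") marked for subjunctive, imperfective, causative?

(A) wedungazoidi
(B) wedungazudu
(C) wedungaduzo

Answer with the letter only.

B

Attach mood subjunctive -zo → wedungazo.
Attach voice causative -i → wedungazoi.
Attach aspect imperfective -di → wedungazoidi.
Apply vowel harmony: wedungazoidi → wedungazoudu.
Apply vowel deletion: wedungazoudu → wedungazudu.
So the correct form is wedungazudu, option (B).
(A) wedungazoidi is wrong: it fails to apply the sound rule(s).
(C) wedungaduzo is wrong: it has the affixes in the wrong order.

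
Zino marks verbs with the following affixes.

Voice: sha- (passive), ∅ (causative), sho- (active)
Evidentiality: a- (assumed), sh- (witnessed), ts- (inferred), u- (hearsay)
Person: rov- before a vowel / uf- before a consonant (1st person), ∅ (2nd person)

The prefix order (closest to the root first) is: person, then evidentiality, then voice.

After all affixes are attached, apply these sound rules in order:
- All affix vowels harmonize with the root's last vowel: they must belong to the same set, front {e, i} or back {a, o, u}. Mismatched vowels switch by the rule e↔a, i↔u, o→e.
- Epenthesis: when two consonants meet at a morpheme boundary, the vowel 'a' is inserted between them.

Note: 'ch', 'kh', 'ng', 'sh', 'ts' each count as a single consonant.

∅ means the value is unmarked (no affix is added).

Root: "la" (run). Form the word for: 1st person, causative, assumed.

Attach person 1st person uf- (before consonant 'l') → ufla.
Attach evidentiality assumed a- → aufla.
voice = causative: zero marking, form stays aufla.
Vowel harmony: no change.
Apply epenthesis: aufla → aufala.

aufala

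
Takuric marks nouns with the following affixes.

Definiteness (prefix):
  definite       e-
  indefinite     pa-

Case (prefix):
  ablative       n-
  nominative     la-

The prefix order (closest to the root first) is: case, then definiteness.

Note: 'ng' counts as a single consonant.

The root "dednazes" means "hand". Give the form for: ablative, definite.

Attach case ablative n- → ndednazes.
Attach definiteness definite e- → endednazes.

endednazes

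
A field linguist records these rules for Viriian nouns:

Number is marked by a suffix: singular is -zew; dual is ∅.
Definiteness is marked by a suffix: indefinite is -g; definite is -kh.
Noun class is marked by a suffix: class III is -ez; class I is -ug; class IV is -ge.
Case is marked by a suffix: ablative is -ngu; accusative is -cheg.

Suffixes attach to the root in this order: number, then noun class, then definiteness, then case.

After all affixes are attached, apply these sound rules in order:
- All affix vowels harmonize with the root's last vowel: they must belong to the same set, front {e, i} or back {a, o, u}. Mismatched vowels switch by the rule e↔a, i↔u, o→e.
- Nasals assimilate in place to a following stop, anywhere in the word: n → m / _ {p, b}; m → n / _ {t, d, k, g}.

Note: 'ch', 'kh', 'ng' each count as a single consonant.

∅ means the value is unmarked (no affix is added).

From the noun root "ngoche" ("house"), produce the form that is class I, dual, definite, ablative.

ngocheigkhngi

number = dual: zero marking, form stays ngoche.
Attach noun class class I -ug → ngocheug.
Attach definiteness definite -kh → ngocheugkh.
Attach case ablative -ngu → ngocheugkhngu.
Apply vowel harmony: ngocheugkhngu → ngocheigkhngi.
Nasal assimilation: no change.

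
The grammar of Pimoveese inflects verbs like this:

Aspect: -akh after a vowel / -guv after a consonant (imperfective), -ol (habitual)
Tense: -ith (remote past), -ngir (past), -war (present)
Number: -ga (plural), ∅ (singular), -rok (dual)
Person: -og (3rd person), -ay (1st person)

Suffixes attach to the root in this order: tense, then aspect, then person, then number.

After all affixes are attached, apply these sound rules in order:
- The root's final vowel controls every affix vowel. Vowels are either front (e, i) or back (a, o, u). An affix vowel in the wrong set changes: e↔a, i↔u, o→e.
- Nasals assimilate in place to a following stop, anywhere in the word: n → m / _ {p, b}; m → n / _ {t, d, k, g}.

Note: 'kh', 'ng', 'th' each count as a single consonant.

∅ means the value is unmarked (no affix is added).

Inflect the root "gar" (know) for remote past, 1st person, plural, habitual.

Attach tense remote past -ith → garith.
Attach aspect habitual -ol → garithol.
Attach person 1st person -ay → garitholay.
Attach number plural -ga → garitholayga.
Apply vowel harmony: garitholayga → garutholayga.
Nasal assimilation: no change.

garutholayga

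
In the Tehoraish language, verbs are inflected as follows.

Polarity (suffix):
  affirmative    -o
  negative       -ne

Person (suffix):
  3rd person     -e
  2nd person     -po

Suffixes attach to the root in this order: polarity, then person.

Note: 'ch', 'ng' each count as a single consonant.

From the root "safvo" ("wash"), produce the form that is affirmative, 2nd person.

safvoopo

Attach polarity affirmative -o → safvoo.
Attach person 2nd person -po → safvoopo.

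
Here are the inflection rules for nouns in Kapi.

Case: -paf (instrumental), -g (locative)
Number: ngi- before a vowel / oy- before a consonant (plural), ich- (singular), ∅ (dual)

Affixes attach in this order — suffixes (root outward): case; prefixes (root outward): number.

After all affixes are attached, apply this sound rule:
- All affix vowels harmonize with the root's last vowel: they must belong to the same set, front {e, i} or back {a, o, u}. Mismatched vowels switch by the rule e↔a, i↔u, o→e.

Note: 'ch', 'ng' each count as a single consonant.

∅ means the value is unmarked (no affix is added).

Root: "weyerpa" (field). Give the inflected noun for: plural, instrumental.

oyweyerpapaf

Attach number plural oy- (before consonant 'w') → oyweyerpa.
Attach case instrumental -paf → oyweyerpapaf.
Vowel harmony: no change.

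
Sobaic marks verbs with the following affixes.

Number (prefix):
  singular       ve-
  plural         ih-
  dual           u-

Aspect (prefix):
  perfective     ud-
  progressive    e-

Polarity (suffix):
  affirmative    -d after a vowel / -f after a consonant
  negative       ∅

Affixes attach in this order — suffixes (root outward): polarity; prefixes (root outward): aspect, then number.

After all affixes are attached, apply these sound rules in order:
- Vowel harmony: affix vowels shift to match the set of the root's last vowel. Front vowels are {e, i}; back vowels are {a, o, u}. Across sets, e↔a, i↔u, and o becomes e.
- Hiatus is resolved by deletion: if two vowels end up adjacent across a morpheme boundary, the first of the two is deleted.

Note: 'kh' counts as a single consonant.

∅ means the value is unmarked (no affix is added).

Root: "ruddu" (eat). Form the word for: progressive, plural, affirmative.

uharuddud

Attach aspect progressive e- → eruddu.
Attach number plural ih- → iheruddu.
Attach polarity affirmative -d (after vowel 'u') → iheruddud.
Apply vowel harmony: iheruddud → uharuddud.
Vowel deletion: no change.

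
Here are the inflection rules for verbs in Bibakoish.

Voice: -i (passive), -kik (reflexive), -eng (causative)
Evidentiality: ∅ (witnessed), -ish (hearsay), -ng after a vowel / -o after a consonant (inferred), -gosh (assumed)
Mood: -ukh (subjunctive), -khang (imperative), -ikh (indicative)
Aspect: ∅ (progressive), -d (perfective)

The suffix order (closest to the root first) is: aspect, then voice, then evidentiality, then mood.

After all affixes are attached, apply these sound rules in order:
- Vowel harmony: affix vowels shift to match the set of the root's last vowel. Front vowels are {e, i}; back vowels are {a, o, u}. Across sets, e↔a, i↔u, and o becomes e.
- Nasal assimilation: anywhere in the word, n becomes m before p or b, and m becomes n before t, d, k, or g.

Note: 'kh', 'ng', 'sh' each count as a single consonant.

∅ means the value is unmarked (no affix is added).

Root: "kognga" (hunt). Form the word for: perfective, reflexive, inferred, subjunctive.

kogngadkukoukh

Attach aspect perfective -d → kogngad.
Attach voice reflexive -kik → kogngadkik.
Attach evidentiality inferred -o (after consonant 'k') → kogngadkiko.
Attach mood subjunctive -ukh → kogngadkikoukh.
Apply vowel harmony: kogngadkikoukh → kogngadkukoukh.
Nasal assimilation: no change.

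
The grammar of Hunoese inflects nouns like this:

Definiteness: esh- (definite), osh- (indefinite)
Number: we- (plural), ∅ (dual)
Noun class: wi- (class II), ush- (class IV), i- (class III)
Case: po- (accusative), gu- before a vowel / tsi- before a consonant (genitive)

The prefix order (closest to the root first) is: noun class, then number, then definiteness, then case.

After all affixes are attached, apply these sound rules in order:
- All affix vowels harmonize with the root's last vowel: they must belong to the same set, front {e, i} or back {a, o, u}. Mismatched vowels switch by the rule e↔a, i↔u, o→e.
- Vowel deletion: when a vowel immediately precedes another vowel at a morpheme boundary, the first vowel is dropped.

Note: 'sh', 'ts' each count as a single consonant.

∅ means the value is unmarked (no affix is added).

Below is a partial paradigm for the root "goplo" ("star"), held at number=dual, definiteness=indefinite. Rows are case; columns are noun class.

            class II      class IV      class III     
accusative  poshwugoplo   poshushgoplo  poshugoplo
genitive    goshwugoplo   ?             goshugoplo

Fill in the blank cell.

Attach noun class class IV ush- → ushgoplo.
number = dual: zero marking, form stays ushgoplo.
Attach definiteness indefinite osh- → oshushgoplo.
Attach case genitive gu- (before vowel 'o') → guoshushgoplo.
Vowel harmony: no change.
Apply vowel deletion: guoshushgoplo → goshushgoplo.

goshushgoplo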